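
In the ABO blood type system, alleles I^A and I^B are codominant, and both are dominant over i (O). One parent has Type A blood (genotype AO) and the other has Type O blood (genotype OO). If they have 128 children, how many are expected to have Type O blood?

Cross: AO × OO
Possible offspring genotypes: 2 AO, 2 OO
Blood type counts: 2 Type A, 2 Type O
Probability of Type O: 2/4 = 1/2
Expected count = 1/2 × 128 = 64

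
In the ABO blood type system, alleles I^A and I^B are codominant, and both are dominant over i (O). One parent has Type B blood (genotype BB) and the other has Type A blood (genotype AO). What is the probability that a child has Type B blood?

Cross: BB × AO
Possible offspring genotypes: 2 AB, 2 BO
Blood type counts: 2 Type AB, 2 Type B
Probability of Type B: 2/4 = 1/2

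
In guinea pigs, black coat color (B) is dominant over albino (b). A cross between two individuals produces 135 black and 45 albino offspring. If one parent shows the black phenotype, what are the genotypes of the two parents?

Observed offspring: 135 black, 45 albino
The observed ratio simplifies to 3:1. Albino (bb) offspring appear, so each parent must contribute one b allele. The parent stated to show black carries B, so it is Bb. The other parent is then either Bb or bb: Bb × bb would give a 1:1 split, whereas Bb × Bb gives 3:1 — matching the data. So both parents are heterozygous (Bb × Bb).
Parent genotypes: Bb × Bb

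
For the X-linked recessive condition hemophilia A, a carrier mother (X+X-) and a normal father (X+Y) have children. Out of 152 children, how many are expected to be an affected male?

Cross: X+X- × X+Y
Offspring: 1 X+X+, 1 X+Y, 1 X+X-, 1 X-Y
Probability of an affected male: 1/4
Expected count = 1/4 × 152 = 38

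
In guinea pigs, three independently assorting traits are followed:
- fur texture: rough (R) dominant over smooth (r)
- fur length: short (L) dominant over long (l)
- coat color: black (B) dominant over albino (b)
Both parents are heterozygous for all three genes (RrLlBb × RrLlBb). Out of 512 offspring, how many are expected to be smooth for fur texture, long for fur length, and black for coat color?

Trihybrid cross: RrLlBb × RrLlBb
Each trait segregates independently with a 3:1 phenotypic ratio, so each gene contributes 3/4 (dominant) or 1/4 (recessive).
Target: smooth (fur texture), long (fur length), black (coat color)
Probability = product of independent per-trait probabilities
= 1/4 × 1/4 × 3/4 = 3/64
Expected count = 3/64 × 512 = 24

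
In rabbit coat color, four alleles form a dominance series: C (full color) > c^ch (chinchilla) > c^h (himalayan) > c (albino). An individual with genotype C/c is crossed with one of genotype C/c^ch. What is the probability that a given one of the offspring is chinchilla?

Cross: C/c × C/c^ch
Allele dominance: C > c^ch > c^h > c
Offspring genotypes: 1 C/C, 1 C/c^ch, 1 C/c, 1 c^ch/c
Phenotype counts: 3 full color, 1 chinchilla
chinchilla: 1 out of 4
Probability: 1/4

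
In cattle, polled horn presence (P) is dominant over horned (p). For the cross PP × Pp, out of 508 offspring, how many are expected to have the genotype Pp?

Punnett square for PP × Pp:
Offspring genotypes: 2 PP, 2 Pp
Total offspring: 4
Count with target: 2
Probability: 2/4 = 1/2
Expected count = 1/2 × 508 = 254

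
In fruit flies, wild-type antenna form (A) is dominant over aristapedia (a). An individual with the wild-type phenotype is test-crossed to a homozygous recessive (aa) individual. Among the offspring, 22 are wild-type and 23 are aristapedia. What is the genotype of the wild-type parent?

Test cross: ? × aa
Offspring: 22 wild-type, 23 aristapedia — approximately 1:1.
A 1:1 ratio in a test cross indicates the unknown parent is heterozygous (Aa).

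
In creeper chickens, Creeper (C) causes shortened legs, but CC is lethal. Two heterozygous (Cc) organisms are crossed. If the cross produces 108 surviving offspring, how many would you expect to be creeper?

Cross: Cc × Cc
Punnett square offspring (before lethality): 1 CC, 2 Cc, 1 cc
The CC genotype is lethal (embryos die); surviving offspring: 2 Cc, 1 cc
creeper: 2 out of 3 → fraction 2/3
Expected count = 2/3 × 108 = 72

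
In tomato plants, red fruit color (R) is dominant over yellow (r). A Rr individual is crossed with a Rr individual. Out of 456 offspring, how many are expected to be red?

Punnett square for Rr × Rr:
Offspring genotypes: 1 RR, 2 Rr, 1 rr
red: 3, yellow: 1
red: 3 out of 4 → fraction 3/4
Expected count = 3/4 × 456 = 342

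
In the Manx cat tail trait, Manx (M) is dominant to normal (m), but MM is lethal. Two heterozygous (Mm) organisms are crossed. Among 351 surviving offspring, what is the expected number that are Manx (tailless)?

Cross: Mm × Mm
Punnett square offspring (before lethality): 1 MM, 2 Mm, 1 mm
The MM genotype is lethal (embryos die); surviving offspring: 2 Mm, 1 mm
Manx (tailless): 2 out of 3 → fraction 2/3
Expected count = 2/3 × 351 = 234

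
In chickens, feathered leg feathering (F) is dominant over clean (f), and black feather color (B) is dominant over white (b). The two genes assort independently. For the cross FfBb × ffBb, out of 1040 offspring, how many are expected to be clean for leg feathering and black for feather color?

Dihybrid cross FfBb × ffBb — consider each gene separately:
leg feathering: Ff × ff → 2 Ff, 2 ff → 2 F_ : 2 ff (out of 4)
feather color: Bb × Bb → 1 BB, 2 Bb, 1 bb → 3 B_ : 1 bb (out of 4)
Looking for: clean (ff) and black (B_)
P(clean) = 2/4, P(black) = 3/4
P(both) = 2/4 × 3/4 = 6/16 = 3/8
Expected count = 3/8 × 1040 = 390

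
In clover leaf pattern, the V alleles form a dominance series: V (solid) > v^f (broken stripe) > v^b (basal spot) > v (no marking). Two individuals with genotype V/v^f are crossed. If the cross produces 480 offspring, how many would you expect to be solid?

Cross: V/v^f × V/v^f
Allele dominance: V > v^f > v^b > v
Offspring genotypes: 1 V/V, 2 V/v^f, 1 v^f/v^f
Phenotype counts: 3 solid, 1 broken stripe
solid: 3 out of 4 → fraction 3/4
Expected count = 3/4 × 480 = 360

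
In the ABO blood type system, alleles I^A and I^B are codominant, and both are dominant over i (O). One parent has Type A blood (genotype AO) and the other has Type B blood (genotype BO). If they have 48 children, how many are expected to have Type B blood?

Cross: AO × BO
Possible offspring genotypes: 1 AB, 1 AO, 1 BO, 1 OO
Blood type counts: 1 Type AB, 1 Type A, 1 Type B, 1 Type O
Probability of Type B: 1/4
Expected count = 1/4 × 48 = 12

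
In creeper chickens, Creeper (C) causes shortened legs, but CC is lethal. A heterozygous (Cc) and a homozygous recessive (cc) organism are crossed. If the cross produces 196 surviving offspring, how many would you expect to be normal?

Cross: Cc × cc
Punnett square offspring (before lethality): 2 Cc, 2 cc
No CC offspring are produced in this cross.
normal: 2 out of 4 → fraction 1/2
Expected count = 1/2 × 196 = 98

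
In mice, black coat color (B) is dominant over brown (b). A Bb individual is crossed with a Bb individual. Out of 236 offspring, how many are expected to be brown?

Punnett square for Bb × Bb:
Offspring genotypes: 1 BB, 2 Bb, 1 bb
black: 3, brown: 1
brown: 1 out of 4 → fraction 1/4
Expected count = 1/4 × 236 = 59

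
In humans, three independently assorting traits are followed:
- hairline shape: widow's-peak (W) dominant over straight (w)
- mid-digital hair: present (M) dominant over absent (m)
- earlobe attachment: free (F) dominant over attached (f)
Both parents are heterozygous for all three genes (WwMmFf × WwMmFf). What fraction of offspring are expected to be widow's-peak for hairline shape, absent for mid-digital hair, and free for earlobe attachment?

Trihybrid cross: WwMmFf × WwMmFf
Each trait segregates independently with a 3:1 phenotypic ratio, so each gene contributes 3/4 (dominant) or 1/4 (recessive).
Target: widow's-peak (hairline shape), absent (mid-digital hair), free (earlobe attachment)
Probability = product of independent per-trait probabilities
= 3/4 × 1/4 × 3/4 = 9/64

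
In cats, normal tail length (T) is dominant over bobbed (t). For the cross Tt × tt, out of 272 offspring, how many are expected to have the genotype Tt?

Punnett square for Tt × tt:
Offspring genotypes: 2 Tt, 2 tt
Total offspring: 4
Count with target: 2
Probability: 2/4 = 1/2
Expected count = 1/2 × 272 = 136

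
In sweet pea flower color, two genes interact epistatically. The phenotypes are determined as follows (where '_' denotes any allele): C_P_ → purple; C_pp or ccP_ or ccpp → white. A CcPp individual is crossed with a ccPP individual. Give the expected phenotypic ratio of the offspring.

Cross: CcPp × ccPP — consider each gene separately:
C gene: Cc × cc → 2 Cc, 2 cc → 2 C_ : 2 cc (out of 4)
P gene: Pp × PP → 2 PP, 2 Pp → 4 P_ (out of 4)
Genotype classes (out of 4 × 4 = 16): C_P_ = 2×4 = 8; ccP_ = 2×4 = 8
Apply the phenotype rules: C_P_ (8) → purple; ccP_ (8) → white
Phenotype counts (out of 16): 8 purple, 8 white
Ratio: 1 purple : 1 white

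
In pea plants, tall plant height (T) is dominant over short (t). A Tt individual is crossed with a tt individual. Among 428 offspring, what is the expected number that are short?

Punnett square for Tt × tt:
Offspring genotypes: 2 Tt, 2 tt
tall: 2, short: 2
short: 2 out of 4 → fraction 1/2
Expected count = 1/2 × 428 = 214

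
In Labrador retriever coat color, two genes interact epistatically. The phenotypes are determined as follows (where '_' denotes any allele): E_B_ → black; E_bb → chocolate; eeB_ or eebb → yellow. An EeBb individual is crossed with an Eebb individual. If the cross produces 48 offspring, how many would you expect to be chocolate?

Cross: EeBb × Eebb — consider each gene separately:
E gene: Ee × Ee → 1 EE, 2 Ee, 1 ee → 3 E_ : 1 ee (out of 4)
B gene: Bb × bb → 2 Bb, 2 bb → 2 B_ : 2 bb (out of 4)
Genotype classes (out of 4 × 4 = 16): E_B_ = 3×2 = 6; E_bb = 3×2 = 6; eeB_ = 1×2 = 2; eebb = 1×2 = 2
Apply the phenotype rules: E_B_ (6) → black; E_bb (6) → chocolate; eeB_ (2) + eebb (2) → yellow
Phenotype counts (out of 16): 6 black, 6 chocolate, 4 yellow
chocolate: 6 out of 16 → fraction 3/8
Expected count = 3/8 × 48 = 18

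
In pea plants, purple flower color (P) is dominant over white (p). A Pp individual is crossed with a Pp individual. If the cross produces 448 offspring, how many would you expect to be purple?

Punnett square for Pp × Pp:
Offspring genotypes: 1 PP, 2 Pp, 1 pp
purple: 3, white: 1
purple: 3 out of 4 → fraction 3/4
Expected count = 3/4 × 448 = 336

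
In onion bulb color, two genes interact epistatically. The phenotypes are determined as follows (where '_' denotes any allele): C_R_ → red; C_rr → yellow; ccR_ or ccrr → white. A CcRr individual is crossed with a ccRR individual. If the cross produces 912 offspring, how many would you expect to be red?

Cross: CcRr × ccRR — consider each gene separately:
C gene: Cc × cc → 2 Cc, 2 cc → 2 C_ : 2 cc (out of 4)
R gene: Rr × RR → 2 RR, 2 Rr → 4 R_ (out of 4)
Genotype classes (out of 4 × 4 = 16): C_R_ = 2×4 = 8; ccR_ = 2×4 = 8
Apply the phenotype rules: C_R_ (8) → red; ccR_ (8) → white
Phenotype counts (out of 16): 8 red, 8 white
red: 8 out of 16 → fraction 1/2
Expected count = 1/2 × 912 = 456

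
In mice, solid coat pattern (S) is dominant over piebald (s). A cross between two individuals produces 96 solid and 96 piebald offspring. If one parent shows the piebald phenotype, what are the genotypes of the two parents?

Observed offspring: 96 solid, 96 piebald
The observed ratio simplifies to 1:1. One parent shows piebald, so its genotype must be ss. A 1:1 offspring split requires the other parent to be heterozygous (Ss).
Parent genotypes: ss × Ss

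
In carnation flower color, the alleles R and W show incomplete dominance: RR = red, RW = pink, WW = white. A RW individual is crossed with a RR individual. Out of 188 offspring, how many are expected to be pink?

Punnett square for RW × RR:
Offspring genotypes: 2 RR, 2 RW
Phenotype counts: 2 red, 2 pink
pink: 2 out of 4 → fraction 1/2
Expected count = 1/2 × 188 = 94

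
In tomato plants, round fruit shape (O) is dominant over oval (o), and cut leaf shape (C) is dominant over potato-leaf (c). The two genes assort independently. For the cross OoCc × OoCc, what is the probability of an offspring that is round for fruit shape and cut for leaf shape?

Dihybrid cross OoCc × OoCc — consider each gene separately:
fruit shape: Oo × Oo → 1 OO, 2 Oo, 1 oo → 3 O_ : 1 oo (out of 4)
leaf shape: Cc × Cc → 1 CC, 2 Cc, 1 cc → 3 C_ : 1 cc (out of 4)
Looking for: round (O_) and cut (C_)
P(round) = 3/4, P(cut) = 3/4
P(both) = 3/4 × 3/4 = 9/16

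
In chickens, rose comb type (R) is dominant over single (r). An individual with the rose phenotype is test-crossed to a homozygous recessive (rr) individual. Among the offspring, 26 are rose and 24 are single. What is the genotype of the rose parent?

Test cross: ? × rr
Offspring: 26 rose, 24 single — approximately 1:1.
A 1:1 ratio in a test cross indicates the unknown parent is heterozygous (Rr).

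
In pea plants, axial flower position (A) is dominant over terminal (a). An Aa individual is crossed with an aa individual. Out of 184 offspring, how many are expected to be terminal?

Punnett square for Aa × aa:
Offspring genotypes: 2 Aa, 2 aa
axial: 2, terminal: 2
terminal: 2 out of 4 → fraction 1/2
Expected count = 1/2 × 184 = 92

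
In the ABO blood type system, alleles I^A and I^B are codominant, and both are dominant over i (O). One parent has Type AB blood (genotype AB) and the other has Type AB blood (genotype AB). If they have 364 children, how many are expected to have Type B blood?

Cross: AB × AB
Possible offspring genotypes: 1 AA, 2 AB, 1 BB
Blood type counts: 1 Type A, 2 Type AB, 1 Type B
Probability of Type B: 1/4
Expected count = 1/4 × 364 = 91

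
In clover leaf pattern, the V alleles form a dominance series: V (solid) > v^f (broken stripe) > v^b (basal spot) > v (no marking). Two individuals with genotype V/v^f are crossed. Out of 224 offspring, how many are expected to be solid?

Cross: V/v^f × V/v^f
Allele dominance: V > v^f > v^b > v
Offspring genotypes: 1 V/V, 2 V/v^f, 1 v^f/v^f
Phenotype counts: 3 solid, 1 broken stripe
solid: 3 out of 4 → fraction 3/4
Expected count = 3/4 × 224 = 168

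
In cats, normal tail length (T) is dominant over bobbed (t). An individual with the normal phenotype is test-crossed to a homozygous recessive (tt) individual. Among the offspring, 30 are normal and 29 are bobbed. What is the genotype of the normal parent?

Test cross: ? × tt
Offspring: 30 normal, 29 bobbed — approximately 1:1.
A 1:1 ratio in a test cross indicates the unknown parent is heterozygous (Tt).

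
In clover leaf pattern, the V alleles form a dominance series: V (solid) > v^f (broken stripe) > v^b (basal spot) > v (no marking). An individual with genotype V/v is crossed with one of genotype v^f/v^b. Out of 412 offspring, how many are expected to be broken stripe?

Cross: V/v × v^f/v^b
Allele dominance: V > v^f > v^b > v
Offspring genotypes: 1 V/v^f, 1 V/v^b, 1 v^f/v, 1 v^b/v
Phenotype counts: 2 solid, 1 broken stripe, 1 basal spot
broken stripe: 1 out of 4 → fraction 1/4
Expected count = 1/4 × 412 = 103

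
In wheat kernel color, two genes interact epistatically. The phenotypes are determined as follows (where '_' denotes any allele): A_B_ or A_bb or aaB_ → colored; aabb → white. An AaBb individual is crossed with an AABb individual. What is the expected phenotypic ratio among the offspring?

Cross: AaBb × AABb — consider each gene separately:
A gene: Aa × AA → 2 AA, 2 Aa → 4 A_ (out of 4)
B gene: Bb × Bb → 1 BB, 2 Bb, 1 bb → 3 B_ : 1 bb (out of 4)
Genotype classes (out of 4 × 4 = 16): A_B_ = 4×3 = 12; A_bb = 4×1 = 4
Apply the phenotype rules: A_B_ (12) + A_bb (4) → colored
Phenotype counts (out of 16): 16 colored
Ratio: all colored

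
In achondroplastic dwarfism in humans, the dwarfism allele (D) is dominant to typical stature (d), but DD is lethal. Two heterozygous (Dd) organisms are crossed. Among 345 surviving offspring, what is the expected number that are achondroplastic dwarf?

Cross: Dd × Dd
Punnett square offspring (before lethality): 1 DD, 2 Dd, 1 dd
The DD genotype is lethal (embryos die); surviving offspring: 2 Dd, 1 dd
achondroplastic dwarf: 2 out of 3 → fraction 2/3
Expected count = 2/3 × 345 = 230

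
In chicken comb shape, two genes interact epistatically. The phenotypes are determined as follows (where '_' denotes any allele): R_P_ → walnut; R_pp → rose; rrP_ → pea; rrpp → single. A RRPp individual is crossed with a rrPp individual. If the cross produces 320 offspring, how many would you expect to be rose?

Cross: RRPp × rrPp — consider each gene separately:
R gene: RR × rr → 4 Rr → 4 R_ (out of 4)
P gene: Pp × Pp → 1 PP, 2 Pp, 1 pp → 3 P_ : 1 pp (out of 4)
Genotype classes (out of 4 × 4 = 16): R_P_ = 4×3 = 12; R_pp = 4×1 = 4
Apply the phenotype rules: R_P_ (12) → walnut; R_pp (4) → rose
Phenotype counts (out of 16): 12 walnut, 4 rose
rose: 4 out of 16 → fraction 1/4
Expected count = 1/4 × 320 = 80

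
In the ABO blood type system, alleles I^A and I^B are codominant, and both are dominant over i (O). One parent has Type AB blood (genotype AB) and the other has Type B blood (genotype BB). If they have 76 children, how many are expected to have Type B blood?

Cross: AB × BB
Possible offspring genotypes: 2 AB, 2 BB
Blood type counts: 2 Type AB, 2 Type B
Probability of Type B: 2/4 = 1/2
Expected count = 1/2 × 76 = 38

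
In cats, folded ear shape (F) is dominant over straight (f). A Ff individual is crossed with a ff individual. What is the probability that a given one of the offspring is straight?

Punnett square for Ff × ff:
Offspring genotypes: 2 Ff, 2 ff
folded: 2, straight: 2
straight: 2 out of 4
Probability: 2/4 = 1/2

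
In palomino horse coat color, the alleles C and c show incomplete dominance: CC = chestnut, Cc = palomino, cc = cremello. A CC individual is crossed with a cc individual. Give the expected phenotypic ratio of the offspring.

Punnett square for CC × cc:
Offspring genotypes: 4 Cc
Phenotype counts: 4 palomino
Ratio: all palomino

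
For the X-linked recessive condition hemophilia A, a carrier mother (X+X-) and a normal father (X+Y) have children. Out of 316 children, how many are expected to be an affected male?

Cross: X+X- × X+Y
Offspring: 1 X+X+, 1 X+Y, 1 X+X-, 1 X-Y
Probability of an affected male: 1/4
Expected count = 1/4 × 316 = 79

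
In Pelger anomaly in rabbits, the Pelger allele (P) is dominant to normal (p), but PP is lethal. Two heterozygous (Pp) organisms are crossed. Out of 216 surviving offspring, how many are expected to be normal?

Cross: Pp × Pp
Punnett square offspring (before lethality): 1 PP, 2 Pp, 1 pp
The PP genotype is lethal (embryos die); surviving offspring: 2 Pp, 1 pp
normal: 1 out of 3 → fraction 1/3
Expected count = 1/3 × 216 = 72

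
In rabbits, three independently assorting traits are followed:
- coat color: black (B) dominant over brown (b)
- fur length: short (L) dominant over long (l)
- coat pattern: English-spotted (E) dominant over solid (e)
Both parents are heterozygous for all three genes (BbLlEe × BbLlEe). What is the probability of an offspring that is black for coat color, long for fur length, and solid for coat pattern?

Trihybrid cross: BbLlEe × BbLlEe
Each trait segregates independently with a 3:1 phenotypic ratio, so each gene contributes 3/4 (dominant) or 1/4 (recessive).
Target: black (coat color), long (fur length), solid (coat pattern)
Probability = product of independent per-trait probabilities
= 3/4 × 1/4 × 1/4 = 3/64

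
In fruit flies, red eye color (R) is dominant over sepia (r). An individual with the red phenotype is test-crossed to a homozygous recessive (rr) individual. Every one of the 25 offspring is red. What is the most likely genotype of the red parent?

Test cross: ? × rr
All offspring are red.
If the unknown parent were heterozygous (Rr), about half of 25 offspring would be sepia; none are. The unknown parent is most likely homozygous dominant (RR).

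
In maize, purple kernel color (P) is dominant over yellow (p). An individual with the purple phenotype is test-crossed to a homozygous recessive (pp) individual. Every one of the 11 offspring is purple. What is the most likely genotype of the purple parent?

Test cross: ? × pp
All offspring are purple.
If the unknown parent were heterozygous (Pp), about half of 11 offspring would be yellow; none are. The unknown parent is most likely homozygous dominant (PP).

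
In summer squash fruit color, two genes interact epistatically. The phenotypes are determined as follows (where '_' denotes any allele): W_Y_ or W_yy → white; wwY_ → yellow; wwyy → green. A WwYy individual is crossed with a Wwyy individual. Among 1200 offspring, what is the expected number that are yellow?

Cross: WwYy × Wwyy — consider each gene separately:
W gene: Ww × Ww → 1 WW, 2 Ww, 1 ww → 3 W_ : 1 ww (out of 4)
Y gene: Yy × yy → 2 Yy, 2 yy → 2 Y_ : 2 yy (out of 4)
Genotype classes (out of 4 × 4 = 16): W_Y_ = 3×2 = 6; W_yy = 3×2 = 6; wwY_ = 1×2 = 2; wwyy = 1×2 = 2
Apply the phenotype rules: W_Y_ (6) + W_yy (6) → white; wwY_ (2) → yellow; wwyy (2) → green
Phenotype counts (out of 16): 12 white, 2 yellow, 2 green
yellow: 2 out of 16 → fraction 1/8
Expected count = 1/8 × 1200 = 150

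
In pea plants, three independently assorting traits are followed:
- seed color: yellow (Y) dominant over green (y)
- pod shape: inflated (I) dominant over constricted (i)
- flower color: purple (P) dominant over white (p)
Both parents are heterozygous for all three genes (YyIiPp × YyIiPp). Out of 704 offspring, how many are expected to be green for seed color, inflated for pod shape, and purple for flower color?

Trihybrid cross: YyIiPp × YyIiPp
Each trait segregates independently with a 3:1 phenotypic ratio, so each gene contributes 3/4 (dominant) or 1/4 (recessive).
Target: green (seed color), inflated (pod shape), purple (flower color)
Probability = product of independent per-trait probabilities
= 1/4 × 3/4 × 3/4 = 9/64
Expected count = 9/64 × 704 = 99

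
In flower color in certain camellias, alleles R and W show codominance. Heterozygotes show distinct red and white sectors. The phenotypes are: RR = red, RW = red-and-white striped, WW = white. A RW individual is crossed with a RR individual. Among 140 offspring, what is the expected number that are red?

Punnett square for RW × RR:
Offspring genotypes: 2 RR, 2 RW
Phenotype counts: 2 red, 2 red-and-white striped
red: 2 out of 4 → fraction 1/2
Expected count = 1/2 × 140 = 70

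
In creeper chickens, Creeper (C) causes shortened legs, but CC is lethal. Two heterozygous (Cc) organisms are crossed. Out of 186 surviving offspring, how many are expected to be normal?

Cross: Cc × Cc
Punnett square offspring (before lethality): 1 CC, 2 Cc, 1 cc
The CC genotype is lethal (embryos die); surviving offspring: 2 Cc, 1 cc
normal: 1 out of 3 → fraction 1/3
Expected count = 1/3 × 186 = 62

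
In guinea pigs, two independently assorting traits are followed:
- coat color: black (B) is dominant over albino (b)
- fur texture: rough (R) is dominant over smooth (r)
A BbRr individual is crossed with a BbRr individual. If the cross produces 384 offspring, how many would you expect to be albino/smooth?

Dihybrid cross BbRr × BbRr — consider each gene separately:
coat color: Bb × Bb → 1 BB, 2 Bb, 1 bb → 3 B_ : 1 bb (out of 4)
fur texture: Rr × Rr → 1 RR, 2 Rr, 1 rr → 3 R_ : 1 rr (out of 4)
Combine (counts out of 4 × 4 = 16): black/rough (B_R_) = 3×3 = 9; black/smooth (B_rr) = 3×1 = 3; albino/rough (bbR_) = 1×3 = 3; albino/smooth (bbrr) = 1×1 = 1
Phenotype counts (out of 16): 9 black/rough, 3 black/smooth, 3 albino/rough, 1 albino/smooth
albino/smooth: 1 out of 16 → fraction 1/16
Expected count = 1/16 × 384 = 24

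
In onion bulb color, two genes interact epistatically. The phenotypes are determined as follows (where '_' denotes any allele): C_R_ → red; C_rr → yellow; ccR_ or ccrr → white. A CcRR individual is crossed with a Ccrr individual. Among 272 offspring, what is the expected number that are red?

Cross: CcRR × Ccrr — consider each gene separately:
C gene: Cc × Cc → 1 CC, 2 Cc, 1 cc → 3 C_ : 1 cc (out of 4)
R gene: RR × rr → 4 Rr → 4 R_ (out of 4)
Genotype classes (out of 4 × 4 = 16): C_R_ = 3×4 = 12; ccR_ = 1×4 = 4
Apply the phenotype rules: C_R_ (12) → red; ccR_ (4) → white
Phenotype counts (out of 16): 12 red, 4 white
red: 12 out of 16 → fraction 3/4
Expected count = 3/4 × 272 = 204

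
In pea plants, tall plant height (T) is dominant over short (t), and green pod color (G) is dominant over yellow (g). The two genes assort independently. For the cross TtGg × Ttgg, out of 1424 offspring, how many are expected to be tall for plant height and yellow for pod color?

Dihybrid cross TtGg × Ttgg — consider each gene separately:
plant height: Tt × Tt → 1 TT, 2 Tt, 1 tt → 3 T_ : 1 tt (out of 4)
pod color: Gg × gg → 2 Gg, 2 gg → 2 G_ : 2 gg (out of 4)
Looking for: tall (T_) and yellow (gg)
P(tall) = 3/4, P(yellow) = 2/4
P(both) = 3/4 × 2/4 = 6/16 = 3/8
Expected count = 3/8 × 1424 = 534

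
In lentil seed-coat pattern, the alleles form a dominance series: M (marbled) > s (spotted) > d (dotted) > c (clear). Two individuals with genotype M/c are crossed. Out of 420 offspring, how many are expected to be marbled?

Cross: M/c × M/c
Allele dominance: M > s > d > c
Offspring genotypes: 1 M/M, 2 M/c, 1 c/c
Phenotype counts: 3 marbled, 1 clear
marbled: 3 out of 4 → fraction 3/4
Expected count = 3/4 × 420 = 315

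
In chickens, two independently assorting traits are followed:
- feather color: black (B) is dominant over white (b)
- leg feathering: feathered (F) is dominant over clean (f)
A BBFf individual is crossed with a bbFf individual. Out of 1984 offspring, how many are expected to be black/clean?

Dihybrid cross BBFf × bbFf — consider each gene separately:
feather color: BB × bb → 4 Bb → 4 B_ (out of 4)
leg feathering: Ff × Ff → 1 FF, 2 Ff, 1 ff → 3 F_ : 1 ff (out of 4)
Combine (counts out of 4 × 4 = 16): black/feathered (B_F_) = 4×3 = 12; black/clean (B_ff) = 4×1 = 4
Phenotype counts (out of 16): 12 black/feathered, 4 black/clean
black/clean: 4 out of 16 → fraction 1/4
Expected count = 1/4 × 1984 = 496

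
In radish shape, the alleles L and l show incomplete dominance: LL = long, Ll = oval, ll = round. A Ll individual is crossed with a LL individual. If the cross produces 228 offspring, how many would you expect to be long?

Punnett square for Ll × LL:
Offspring genotypes: 2 LL, 2 Ll
Phenotype counts: 2 long, 2 oval
long: 2 out of 4 → fraction 1/2
Expected count = 1/2 × 228 = 114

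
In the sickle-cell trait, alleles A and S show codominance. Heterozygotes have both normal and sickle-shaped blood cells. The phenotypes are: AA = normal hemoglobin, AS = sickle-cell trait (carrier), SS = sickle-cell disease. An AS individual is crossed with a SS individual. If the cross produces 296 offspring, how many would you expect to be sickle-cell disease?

Punnett square for AS × SS:
Offspring genotypes: 2 AS, 2 SS
Phenotype counts: 2 sickle-cell trait (carrier), 2 sickle-cell disease
sickle-cell disease: 2 out of 4 → fraction 1/2
Expected count = 1/2 × 296 = 148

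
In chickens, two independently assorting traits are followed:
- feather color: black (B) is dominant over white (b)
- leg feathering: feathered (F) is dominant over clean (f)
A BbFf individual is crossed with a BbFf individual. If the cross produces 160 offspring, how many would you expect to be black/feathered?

Dihybrid cross BbFf × BbFf — consider each gene separately:
feather color: Bb × Bb → 1 BB, 2 Bb, 1 bb → 3 B_ : 1 bb (out of 4)
leg feathering: Ff × Ff → 1 FF, 2 Ff, 1 ff → 3 F_ : 1 ff (out of 4)
Combine (counts out of 4 × 4 = 16): black/feathered (B_F_) = 3×3 = 9; black/clean (B_ff) = 3×1 = 3; white/feathered (bbF_) = 1×3 = 3; white/clean (bbff) = 1×1 = 1
Phenotype counts (out of 16): 9 black/feathered, 3 black/clean, 3 white/feathered, 1 white/clean
black/feathered: 9 out of 16 → fraction 9/16
Expected count = 9/16 × 160 = 90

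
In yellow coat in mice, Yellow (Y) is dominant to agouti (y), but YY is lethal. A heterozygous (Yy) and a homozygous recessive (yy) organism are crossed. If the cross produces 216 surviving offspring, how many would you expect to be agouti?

Cross: Yy × yy
Punnett square offspring (before lethality): 2 Yy, 2 yy
No YY offspring are produced in this cross.
agouti: 2 out of 4 → fraction 1/2
Expected count = 1/2 × 216 = 108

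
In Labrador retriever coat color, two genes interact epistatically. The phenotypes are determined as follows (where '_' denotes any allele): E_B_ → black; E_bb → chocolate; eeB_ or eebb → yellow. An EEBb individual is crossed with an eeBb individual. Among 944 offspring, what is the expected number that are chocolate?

Cross: EEBb × eeBb — consider each gene separately:
E gene: EE × ee → 4 Ee → 4 E_ (out of 4)
B gene: Bb × Bb → 1 BB, 2 Bb, 1 bb → 3 B_ : 1 bb (out of 4)
Genotype classes (out of 4 × 4 = 16): E_B_ = 4×3 = 12; E_bb = 4×1 = 4
Apply the phenotype rules: E_B_ (12) → black; E_bb (4) → chocolate
Phenotype counts (out of 16): 12 black, 4 chocolate
chocolate: 4 out of 16 → fraction 1/4
Expected count = 1/4 × 944 = 236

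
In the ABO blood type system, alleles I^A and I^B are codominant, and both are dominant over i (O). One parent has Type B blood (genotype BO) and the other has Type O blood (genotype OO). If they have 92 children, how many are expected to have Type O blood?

Cross: BO × OO
Possible offspring genotypes: 2 BO, 2 OO
Blood type counts: 2 Type B, 2 Type O
Probability of Type O: 2/4 = 1/2
Expected count = 1/2 × 92 = 46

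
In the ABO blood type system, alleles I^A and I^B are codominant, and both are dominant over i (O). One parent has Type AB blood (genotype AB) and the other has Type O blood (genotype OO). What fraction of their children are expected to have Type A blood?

Cross: AB × OO
Possible offspring genotypes: 2 AO, 2 BO
Blood type counts: 2 Type A, 2 Type B
Probability of Type A: 2/4 = 1/2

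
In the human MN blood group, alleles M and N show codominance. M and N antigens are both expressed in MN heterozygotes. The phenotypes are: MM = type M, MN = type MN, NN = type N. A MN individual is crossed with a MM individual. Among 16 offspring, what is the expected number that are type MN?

Punnett square for MN × MM:
Offspring genotypes: 2 MM, 2 MN
Phenotype counts: 2 type M, 2 type MN
type MN: 2 out of 4 → fraction 1/2
Expected count = 1/2 × 16 = 8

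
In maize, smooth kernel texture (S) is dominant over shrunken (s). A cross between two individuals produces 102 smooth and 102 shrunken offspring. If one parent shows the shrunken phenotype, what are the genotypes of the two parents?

Observed offspring: 102 smooth, 102 shrunken
The observed ratio simplifies to 1:1. One parent shows shrunken, so its genotype must be ss. A 1:1 offspring split requires the other parent to be heterozygous (Ss).
Parent genotypes: ss × Ss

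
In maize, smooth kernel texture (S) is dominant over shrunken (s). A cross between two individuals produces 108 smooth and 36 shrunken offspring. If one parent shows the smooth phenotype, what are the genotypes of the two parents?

Observed offspring: 108 smooth, 36 shrunken
The observed ratio simplifies to 3:1. Shrunken (ss) offspring appear, so each parent must contribute one s allele. The parent stated to show smooth carries S, so it is Ss. The other parent is then either Ss or ss: Ss × ss would give a 1:1 split, whereas Ss × Ss gives 3:1 — matching the data. So both parents are heterozygous (Ss × Ss).
Parent genotypes: Ss × Ss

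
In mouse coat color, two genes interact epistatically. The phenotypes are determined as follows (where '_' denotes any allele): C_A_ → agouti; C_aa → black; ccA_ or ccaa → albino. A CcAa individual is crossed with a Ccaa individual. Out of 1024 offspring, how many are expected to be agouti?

Cross: CcAa × Ccaa — consider each gene separately:
C gene: Cc × Cc → 1 CC, 2 Cc, 1 cc → 3 C_ : 1 cc (out of 4)
A gene: Aa × aa → 2 Aa, 2 aa → 2 A_ : 2 aa (out of 4)
Genotype classes (out of 4 × 4 = 16): C_A_ = 3×2 = 6; C_aa = 3×2 = 6; ccA_ = 1×2 = 2; ccaa = 1×2 = 2
Apply the phenotype rules: C_A_ (6) → agouti; C_aa (6) → black; ccA_ (2) + ccaa (2) → albino
Phenotype counts (out of 16): 6 agouti, 6 black, 4 albino
agouti: 6 out of 16 → fraction 3/8
Expected count = 3/8 × 1024 = 384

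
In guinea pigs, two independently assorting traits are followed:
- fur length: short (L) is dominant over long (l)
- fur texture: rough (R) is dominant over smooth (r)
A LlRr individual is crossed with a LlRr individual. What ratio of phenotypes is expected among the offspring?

Dihybrid cross LlRr × LlRr — consider each gene separately:
fur length: Ll × Ll → 1 LL, 2 Ll, 1 ll → 3 L_ : 1 ll (out of 4)
fur texture: Rr × Rr → 1 RR, 2 Rr, 1 rr → 3 R_ : 1 rr (out of 4)
Combine (counts out of 4 × 4 = 16): short/rough (L_R_) = 3×3 = 9; short/smooth (L_rr) = 3×1 = 3; long/rough (llR_) = 1×3 = 3; long/smooth (llrr) = 1×1 = 1
Phenotype counts (out of 16): 9 short/rough, 3 short/smooth, 3 long/rough, 1 long/smooth
Ratio: 9 short/rough : 3 short/smooth : 3 long/rough : 1 long/smooth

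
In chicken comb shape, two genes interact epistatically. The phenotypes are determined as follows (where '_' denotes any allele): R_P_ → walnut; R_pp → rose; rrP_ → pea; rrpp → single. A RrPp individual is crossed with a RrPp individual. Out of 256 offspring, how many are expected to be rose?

Cross: RrPp × RrPp — consider each gene separately:
R gene: Rr × Rr → 1 RR, 2 Rr, 1 rr → 3 R_ : 1 rr (out of 4)
P gene: Pp × Pp → 1 PP, 2 Pp, 1 pp → 3 P_ : 1 pp (out of 4)
Genotype classes (out of 4 × 4 = 16): R_P_ = 3×3 = 9; R_pp = 3×1 = 3; rrP_ = 1×3 = 3; rrpp = 1×1 = 1
Apply the phenotype rules: R_P_ (9) → walnut; R_pp (3) → rose; rrP_ (3) → pea; rrpp (1) → single
Phenotype counts (out of 16): 9 walnut, 3 rose, 3 pea, 1 single
rose: 3 out of 16 → fraction 3/16
Expected count = 3/16 × 256 = 48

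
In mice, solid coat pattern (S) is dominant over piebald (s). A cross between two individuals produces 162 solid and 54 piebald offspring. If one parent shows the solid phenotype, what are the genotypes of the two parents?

Observed offspring: 162 solid, 54 piebald
The observed ratio simplifies to 3:1. Piebald (ss) offspring appear, so each parent must contribute one s allele. The parent stated to show solid carries S, so it is Ss. The other parent is then either Ss or ss: Ss × ss would give a 1:1 split, whereas Ss × Ss gives 3:1 — matching the data. So both parents are heterozygous (Ss × Ss).
Parent genotypes: Ss × Ss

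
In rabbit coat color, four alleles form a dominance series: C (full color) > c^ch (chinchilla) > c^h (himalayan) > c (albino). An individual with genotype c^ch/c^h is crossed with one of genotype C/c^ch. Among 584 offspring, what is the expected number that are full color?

Cross: c^ch/c^h × C/c^ch
Allele dominance: C > c^ch > c^h > c
Offspring genotypes: 1 C/c^ch, 1 c^ch/c^ch, 1 C/c^h, 1 c^ch/c^h
Phenotype counts: 2 full color, 2 chinchilla
full color: 2 out of 4 → fraction 1/2
Expected count = 1/2 × 584 = 292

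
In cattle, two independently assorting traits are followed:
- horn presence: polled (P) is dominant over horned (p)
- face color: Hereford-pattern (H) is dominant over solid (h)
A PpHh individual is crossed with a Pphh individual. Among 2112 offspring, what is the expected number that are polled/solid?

Dihybrid cross PpHh × Pphh — consider each gene separately:
horn presence: Pp × Pp → 1 PP, 2 Pp, 1 pp → 3 P_ : 1 pp (out of 4)
face color: Hh × hh → 2 Hh, 2 hh → 2 H_ : 2 hh (out of 4)
Combine (counts out of 4 × 4 = 16): polled/Hereford-pattern (P_H_) = 3×2 = 6; polled/solid (P_hh) = 3×2 = 6; horned/Hereford-pattern (ppH_) = 1×2 = 2; horned/solid (pphh) = 1×2 = 2
Phenotype counts (out of 16): 6 polled/Hereford-pattern, 6 polled/solid, 2 horned/Hereford-pattern, 2 horned/solid
polled/solid: 6 out of 16 → fraction 3/8
Expected count = 3/8 × 2112 = 792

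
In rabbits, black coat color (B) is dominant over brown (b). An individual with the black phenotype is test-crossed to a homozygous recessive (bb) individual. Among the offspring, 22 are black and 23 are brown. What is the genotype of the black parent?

Test cross: ? × bb
Offspring: 22 black, 23 brown — approximately 1:1.
A 1:1 ratio in a test cross indicates the unknown parent is heterozygous (Bb).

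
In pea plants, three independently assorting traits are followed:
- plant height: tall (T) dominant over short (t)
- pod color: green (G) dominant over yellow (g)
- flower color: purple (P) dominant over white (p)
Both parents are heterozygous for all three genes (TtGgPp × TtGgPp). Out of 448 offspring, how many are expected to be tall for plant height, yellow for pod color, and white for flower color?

Trihybrid cross: TtGgPp × TtGgPp
Each trait segregates independently with a 3:1 phenotypic ratio, so each gene contributes 3/4 (dominant) or 1/4 (recessive).
Target: tall (plant height), yellow (pod color), white (flower color)
Probability = product of independent per-trait probabilities
= 3/4 × 1/4 × 1/4 = 3/64
Expected count = 3/64 × 448 = 21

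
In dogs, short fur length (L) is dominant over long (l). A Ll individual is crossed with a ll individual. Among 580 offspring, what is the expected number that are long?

Punnett square for Ll × ll:
Offspring genotypes: 2 Ll, 2 ll
short: 2, long: 2
long: 2 out of 4 → fraction 1/2
Expected count = 1/2 × 580 = 290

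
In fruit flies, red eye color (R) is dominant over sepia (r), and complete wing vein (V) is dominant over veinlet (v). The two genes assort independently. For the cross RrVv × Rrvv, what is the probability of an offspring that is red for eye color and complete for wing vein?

Dihybrid cross RrVv × Rrvv — consider each gene separately:
eye color: Rr × Rr → 1 RR, 2 Rr, 1 rr → 3 R_ : 1 rr (out of 4)
wing vein: Vv × vv → 2 Vv, 2 vv → 2 V_ : 2 vv (out of 4)
Looking for: red (R_) and complete (V_)
P(red) = 3/4, P(complete) = 2/4
P(both) = 3/4 × 2/4 = 6/16 = 3/8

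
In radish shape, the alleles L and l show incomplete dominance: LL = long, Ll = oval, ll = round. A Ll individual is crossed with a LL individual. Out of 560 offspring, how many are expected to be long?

Punnett square for Ll × LL:
Offspring genotypes: 2 LL, 2 Ll
Phenotype counts: 2 long, 2 oval
long: 2 out of 4 → fraction 1/2
Expected count = 1/2 × 560 = 280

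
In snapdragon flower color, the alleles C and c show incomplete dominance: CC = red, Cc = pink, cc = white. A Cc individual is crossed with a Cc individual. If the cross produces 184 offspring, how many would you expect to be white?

Punnett square for Cc × Cc:
Offspring genotypes: 1 CC, 2 Cc, 1 cc
Phenotype counts: 1 red, 2 pink, 1 white
white: 1 out of 4 → fraction 1/4
Expected count = 1/4 × 184 = 46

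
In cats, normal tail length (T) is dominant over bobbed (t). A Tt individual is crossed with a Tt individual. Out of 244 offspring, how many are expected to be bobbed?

Punnett square for Tt × Tt:
Offspring genotypes: 1 TT, 2 Tt, 1 tt
normal: 3, bobbed: 1
bobbed: 1 out of 4 → fraction 1/4
Expected count = 1/4 × 244 = 61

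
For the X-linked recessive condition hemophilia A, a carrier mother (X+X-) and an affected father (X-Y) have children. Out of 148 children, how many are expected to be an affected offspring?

Cross: X+X- × X-Y
Offspring: 1 X+X-, 1 X+Y, 1 X-X-, 1 X-Y
Probability of an affected offspring: 2/4 = 1/2
Expected count = 1/2 × 148 = 74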